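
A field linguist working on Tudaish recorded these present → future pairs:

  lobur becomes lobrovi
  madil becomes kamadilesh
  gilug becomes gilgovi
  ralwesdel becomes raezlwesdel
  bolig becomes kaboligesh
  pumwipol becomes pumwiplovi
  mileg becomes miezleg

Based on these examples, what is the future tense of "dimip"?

kadimipesh

ralwesdel and madil both end in -l yet inflect differently (raezlwesdel, kamadilesh), so the final letter is not what conditions the rule; the last vowel is.
"dimip" has last vowel 'i'. The stems whose last vowel is 'i' (madil → kamadilesh, bolig → kaboligesh) add ka- … -esh around the stem.
The other patterns: stems whose last vowel is 'e' insert -ez- after the first vowel; stems whose last vowel is 'o' or 'u' delete the last vowel and add -ovi.
So dimip → kadimipesh.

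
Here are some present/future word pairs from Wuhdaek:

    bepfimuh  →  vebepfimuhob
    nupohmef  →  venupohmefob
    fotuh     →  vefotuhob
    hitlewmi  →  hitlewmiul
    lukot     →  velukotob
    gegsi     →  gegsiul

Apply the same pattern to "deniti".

lukot and gegsi both have 2 vowels yet inflect differently (velukotob, gegsiul), so the number of vowels is not what conditions the rule; whether the stem ends in a vowel or a consonant is.
"deniti" ends in a vowel. The stems ending in a vowel (gegsi → gegsiul, hitlewmi → hitlewmiul) add -ul.
The other pattern: stems ending in a consonant add ve- … -ob around the stem.
So deniti → denitiul.

denitiul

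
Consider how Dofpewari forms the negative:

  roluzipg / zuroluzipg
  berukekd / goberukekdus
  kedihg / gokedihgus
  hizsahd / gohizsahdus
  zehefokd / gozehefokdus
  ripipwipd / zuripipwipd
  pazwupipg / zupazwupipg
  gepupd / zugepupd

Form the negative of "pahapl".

zupahapl

gepupd and zehefokd both end in -d yet inflect differently (zugepupd, gozehefokdus), so the final letter is not what conditions the rule; the second-to-last letter is.
"pahapl" has second-to-last letter 'p'. The stems whose second-to-last letter is 'p' (gepupd → zugepupd, ripipwipd → zuripipwipd, roluzipg → zuroluzipg) add the prefix zu-.
The other pattern: stems whose second-to-last letter is 'h' or 'k' add go- … -us around the stem.
So pahapl → zupahapl.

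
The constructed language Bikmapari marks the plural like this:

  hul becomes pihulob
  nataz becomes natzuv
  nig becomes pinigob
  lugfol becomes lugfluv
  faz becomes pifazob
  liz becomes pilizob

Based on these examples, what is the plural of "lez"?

"lez" has 1 vowel. The stems with 1 vowel (faz → pifazob, liz → pilizob, hul → pihulob) add pi- … -ob around the stem.
The other pattern: stems with 2 vowels delete the last vowel and add -uv.
So lez → pilezob.

pilezob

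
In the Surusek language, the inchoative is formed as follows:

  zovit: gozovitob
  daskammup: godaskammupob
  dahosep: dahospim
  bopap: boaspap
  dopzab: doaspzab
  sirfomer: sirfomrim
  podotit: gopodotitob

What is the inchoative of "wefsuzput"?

gowefsuzputob

bopap and dahosep both end in -p yet inflect differently (boaspap, dahospim), so the final letter is not what conditions the rule; the last vowel is.
"wefsuzput" has last vowel 'u'. The one such stem in the data (daskammup → godaskammupob) adds go- … -ob around the stem, so the same rule applies.
The other patterns: stems whose last vowel is 'a' insert -as- after the first vowel; stems whose last vowel is 'e' delete the last vowel and add -im.
So wefsuzput → gowefsuzputob.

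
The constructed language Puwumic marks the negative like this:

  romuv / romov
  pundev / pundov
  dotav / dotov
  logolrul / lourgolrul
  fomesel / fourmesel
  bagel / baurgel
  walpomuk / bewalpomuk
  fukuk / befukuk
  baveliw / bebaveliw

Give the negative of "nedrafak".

benedrafak

"nedrafak" ends in -k. The stems ending in -k (walpomuk → bewalpomuk, fukuk → befukuk) add the prefix be-.
So nedrafak → benedrafak.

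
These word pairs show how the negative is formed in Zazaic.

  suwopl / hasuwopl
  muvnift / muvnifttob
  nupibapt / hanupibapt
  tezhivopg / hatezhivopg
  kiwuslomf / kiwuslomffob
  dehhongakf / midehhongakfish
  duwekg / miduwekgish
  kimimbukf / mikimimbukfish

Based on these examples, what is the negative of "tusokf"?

mitusokfish

duwekg and tezhivopg both end in -g yet inflect differently (miduwekgish, hatezhivopg), so the final letter is not what conditions the rule; the second-to-last letter is.
"tusokf" has second-to-last letter 'k'. The stems whose second-to-last letter is 'k' (duwekg → miduwekgish, dehhongakf → midehhongakfish, kimimbukf → mikimimbukfish) add mi- … -ish around the stem.
The other patterns: stems whose second-to-last letter is 'p' add the prefix ha-; stems whose second-to-last letter is 'f' or 'm' double the final consonant and add -ob.
So tusokf → mitusokfish.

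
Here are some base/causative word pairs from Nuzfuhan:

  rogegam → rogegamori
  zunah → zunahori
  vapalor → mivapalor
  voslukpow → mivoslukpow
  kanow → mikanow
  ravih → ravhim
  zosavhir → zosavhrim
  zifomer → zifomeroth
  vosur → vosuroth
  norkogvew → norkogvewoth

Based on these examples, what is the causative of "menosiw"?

zunah and ravih both end in -h yet inflect differently (zunahori, ravhim), so the final letter is not what conditions the rule; the last vowel is.
"menosiw" has last vowel 'i'. The stems whose last vowel is 'i' (ravih → ravhim, zosavhir → zosavhrim) delete the last vowel and add -im.
The other patterns: stems whose last vowel is 'a' add -ori; stems whose last vowel is 'o' add the prefix mi-; stems whose last vowel is 'e' or 'u' add -oth.
So menosiw → menoswim.

menoswim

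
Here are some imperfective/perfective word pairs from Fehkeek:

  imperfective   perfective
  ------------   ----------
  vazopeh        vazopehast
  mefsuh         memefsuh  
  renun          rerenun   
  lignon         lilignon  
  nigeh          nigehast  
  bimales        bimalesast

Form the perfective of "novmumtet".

"novmumtet" has last vowel 'e'. The stems whose last vowel is 'e' (vazopeh → vazopehast, bimales → bimalesast, nigeh → nigehast) add -ast.
The other pattern: stems whose last vowel is 'o' or 'u' repeat the first consonant+vowel as a prefix.
So novmumtet → novmumtetast.

novmumtetast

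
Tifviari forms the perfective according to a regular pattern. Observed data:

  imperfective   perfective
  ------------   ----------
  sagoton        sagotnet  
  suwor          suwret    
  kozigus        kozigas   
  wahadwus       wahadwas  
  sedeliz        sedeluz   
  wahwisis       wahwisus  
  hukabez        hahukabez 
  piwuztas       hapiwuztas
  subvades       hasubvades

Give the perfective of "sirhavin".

kozigus and wahwisis both end in -s yet inflect differently (kozigas, wahwisus), so the final letter is not what conditions the rule; the last vowel is.
"sirhavin" has last vowel 'i'. The stems whose last vowel is 'i' (sedeliz → sedeluz, wahwisis → wahwisus) change the last vowel to 'u'.
So sirhavin → sirhavun.

sirhavun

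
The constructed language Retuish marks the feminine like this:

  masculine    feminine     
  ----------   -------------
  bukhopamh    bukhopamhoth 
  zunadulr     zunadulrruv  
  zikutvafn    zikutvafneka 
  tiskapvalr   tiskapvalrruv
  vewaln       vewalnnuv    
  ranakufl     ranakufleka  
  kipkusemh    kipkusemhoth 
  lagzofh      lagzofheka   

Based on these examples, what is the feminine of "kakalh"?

kakalhhuv

"kakalh" has second-to-last letter 'l'. The stems whose second-to-last letter is 'l' (vewaln → vewalnnuv, tiskapvalr → tiskapvalrruv, zunadulr → zunadulrruv) double the final consonant and add -uv.
So kakalh → kakalhhuv.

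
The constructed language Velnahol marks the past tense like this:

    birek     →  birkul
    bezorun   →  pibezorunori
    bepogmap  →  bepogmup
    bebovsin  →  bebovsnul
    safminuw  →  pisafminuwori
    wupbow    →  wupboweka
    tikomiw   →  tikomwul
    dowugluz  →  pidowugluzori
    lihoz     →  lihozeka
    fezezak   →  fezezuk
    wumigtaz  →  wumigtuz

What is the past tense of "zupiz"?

tikomiw and wupbow both end in -w yet inflect differently (tikomwul, wupboweka), so the final letter is not what conditions the rule; the last vowel is.
"zupiz" has last vowel 'i'. The stems whose last vowel is 'i' (bebovsin → bebovsnul, tikomiw → tikomwul) delete the last vowel and add -ul.
The other patterns: stems whose last vowel is 'o' add -eka; stems whose last vowel is 'a' change the last vowel to 'u'; stems whose last vowel is 'u' add pi- … -ori around the stem.
So zupiz → zupzul.

zupzul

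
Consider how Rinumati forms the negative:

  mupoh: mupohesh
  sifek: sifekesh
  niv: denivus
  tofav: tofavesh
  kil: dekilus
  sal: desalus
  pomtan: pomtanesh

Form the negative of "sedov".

sedovesh

niv and tofav both end in -v yet inflect differently (denivus, tofavesh), so the final letter is not what conditions the rule; the number of vowels is.
"sedov" has 2 vowels. The stems with 2 vowels (pomtan → pomtanesh, sifek → sifekesh, tofav → tofavesh) add -esh.
So sedov → sedovesh.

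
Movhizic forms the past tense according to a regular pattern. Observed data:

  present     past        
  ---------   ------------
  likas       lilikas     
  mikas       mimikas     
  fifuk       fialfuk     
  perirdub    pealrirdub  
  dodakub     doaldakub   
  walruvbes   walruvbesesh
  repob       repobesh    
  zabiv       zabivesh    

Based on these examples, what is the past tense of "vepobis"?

likas and walruvbes both end in -s yet inflect differently (lilikas, walruvbesesh), so the final letter is not what conditions the rule; the last vowel is.
"vepobis" has last vowel 'i'. The one such stem in the data (zabiv → zabivesh) adds -esh, so the same rule applies.
The other patterns: stems whose last vowel is 'a' repeat the first consonant+vowel as a prefix; stems whose last vowel is 'u' insert -al- after the first vowel.
So vepobis → vepobisesh.

vepobisesh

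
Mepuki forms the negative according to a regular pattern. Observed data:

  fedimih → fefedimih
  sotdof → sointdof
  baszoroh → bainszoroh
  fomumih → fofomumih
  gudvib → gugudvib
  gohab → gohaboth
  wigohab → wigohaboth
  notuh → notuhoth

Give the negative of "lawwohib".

fomumih and baszoroh both end in -h yet inflect differently (fofomumih, bainszoroh), so the final letter is not what conditions the rule; the last vowel is.
"lawwohib" has last vowel 'i'. The stems whose last vowel is 'i' (fomumih → fofomumih, fedimih → fefedimih, gudvib → gugudvib) repeat the first consonant+vowel as a prefix.
The other patterns: stems whose last vowel is 'o' insert -in- after the first vowel; stems whose last vowel is 'a' or 'u' add -oth.
So lawwohib → lalawwohib.

lalawwohib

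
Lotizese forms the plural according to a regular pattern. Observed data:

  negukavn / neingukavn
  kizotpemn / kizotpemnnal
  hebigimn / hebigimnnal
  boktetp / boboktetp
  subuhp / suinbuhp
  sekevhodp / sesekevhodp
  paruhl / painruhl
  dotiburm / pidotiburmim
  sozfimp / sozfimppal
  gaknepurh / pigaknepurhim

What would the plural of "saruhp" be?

sainruhp

boktetp and sozfimp both end in -p yet inflect differently (boboktetp, sozfimppal), so the final letter is not what conditions the rule; the second-to-last letter is.
"saruhp" has second-to-last letter 'h'. The stems whose second-to-last letter is 'h' (paruhl → painruhl, subuhp → suinbuhp) insert -in- after the first vowel.
So saruhp → sainruhp.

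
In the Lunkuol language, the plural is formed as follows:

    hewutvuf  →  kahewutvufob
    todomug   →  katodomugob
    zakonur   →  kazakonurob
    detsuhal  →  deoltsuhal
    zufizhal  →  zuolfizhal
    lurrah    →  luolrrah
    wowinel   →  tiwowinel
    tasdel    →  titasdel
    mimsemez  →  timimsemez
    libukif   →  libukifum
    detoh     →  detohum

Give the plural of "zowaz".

detsuhal and wowinel both end in -l yet inflect differently (deoltsuhal, tiwowinel), so the final letter is not what conditions the rule; the last vowel is.
"zowaz" has last vowel 'a'. The stems whose last vowel is 'a' (detsuhal → deoltsuhal, zufizhal → zuolfizhal, lurrah → luolrrah) insert -ol- after the first vowel.
So zowaz → zoolwaz.

zoolwaz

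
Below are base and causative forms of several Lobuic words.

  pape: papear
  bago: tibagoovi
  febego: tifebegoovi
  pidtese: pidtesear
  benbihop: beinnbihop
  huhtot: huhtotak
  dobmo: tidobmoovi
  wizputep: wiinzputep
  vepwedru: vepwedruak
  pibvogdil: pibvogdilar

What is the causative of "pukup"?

dobmo and benbihop both have last vowel 'o' yet inflect differently (tidobmoovi, beinnbihop), so the last vowel is not what conditions the rule; the final letter is.
"pukup" ends in -p. The stems ending in -p (wizputep → wiinzputep, benbihop → beinnbihop) insert -in- after the first vowel.
So pukup → puinkup.

puinkup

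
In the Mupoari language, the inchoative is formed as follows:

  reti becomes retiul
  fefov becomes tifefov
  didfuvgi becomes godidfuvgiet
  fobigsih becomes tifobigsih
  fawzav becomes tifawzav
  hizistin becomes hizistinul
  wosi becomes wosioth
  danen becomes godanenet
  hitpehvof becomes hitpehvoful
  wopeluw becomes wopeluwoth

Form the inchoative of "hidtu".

hidtuul

wosi and didfuvgi both end in -i yet inflect differently (wosioth, godidfuvgiet), so the final letter is not what conditions the rule; the first letter is.
"hidtu" begins with h-. The stems beginning with h- (hitpehvof → hitpehvoful, hizistin → hizistinul) add -ul.
The other patterns: stems beginning with f- add the prefix ti-; stems beginning with w- add -oth; stems beginning with d- add go- … -et around the stem.
So hidtu → hidtuul.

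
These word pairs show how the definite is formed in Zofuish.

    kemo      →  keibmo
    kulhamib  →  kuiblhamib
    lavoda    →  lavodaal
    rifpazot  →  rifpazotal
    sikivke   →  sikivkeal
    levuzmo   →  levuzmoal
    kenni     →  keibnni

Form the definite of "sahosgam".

sahosgamal

kemo and levuzmo both end in -o yet inflect differently (keibmo, levuzmoal), so the final letter is not what conditions the rule; the first letter is.
"sahosgam" begins with s-. The one such stem in the data (sikivke → sikivkeal) adds -al, so the same rule applies.
So sahosgam → sahosgamal.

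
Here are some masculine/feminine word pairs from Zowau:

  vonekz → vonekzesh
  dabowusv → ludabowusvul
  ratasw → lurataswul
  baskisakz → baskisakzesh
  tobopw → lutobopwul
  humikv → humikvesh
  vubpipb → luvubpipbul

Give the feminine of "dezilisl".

humikv and dabowusv both end in -v yet inflect differently (humikvesh, ludabowusvul), so the final letter is not what conditions the rule; the second-to-last letter is.
"dezilisl" has second-to-last letter 's'. The stems whose second-to-last letter is 's' (ratasw → lurataswul, dabowusv → ludabowusvul) add lu- … -ul around the stem.
So dezilisl → ludezilislul.

ludezilislul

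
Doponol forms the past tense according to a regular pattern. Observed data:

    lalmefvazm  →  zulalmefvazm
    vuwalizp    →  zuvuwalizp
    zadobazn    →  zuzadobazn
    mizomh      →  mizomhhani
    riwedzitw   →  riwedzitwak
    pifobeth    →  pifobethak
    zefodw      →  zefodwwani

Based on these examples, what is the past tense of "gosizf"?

zugosizf

riwedzitw and zefodw both end in -w yet inflect differently (riwedzitwak, zefodwwani), so the final letter is not what conditions the rule; the second-to-last letter is.
"gosizf" has second-to-last letter 'z'. The stems whose second-to-last letter is 'z' (lalmefvazm → zulalmefvazm, zadobazn → zuzadobazn, vuwalizp → zuvuwalizp) add the prefix zu-.
So gosizf → zugosizf.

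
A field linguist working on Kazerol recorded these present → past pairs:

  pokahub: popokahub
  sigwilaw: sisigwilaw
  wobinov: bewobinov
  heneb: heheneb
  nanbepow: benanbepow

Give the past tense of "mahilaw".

mamahilaw

nanbepow and sigwilaw both end in -w yet inflect differently (benanbepow, sisigwilaw), so the final letter is not what conditions the rule; the last vowel is.
"mahilaw" has last vowel 'a'. The one such stem in the data (sigwilaw → sisigwilaw) repeats the first consonant+vowel as a prefix (as do pokahub, heneb), so the same rule applies.
So mahilaw → mamahilaw.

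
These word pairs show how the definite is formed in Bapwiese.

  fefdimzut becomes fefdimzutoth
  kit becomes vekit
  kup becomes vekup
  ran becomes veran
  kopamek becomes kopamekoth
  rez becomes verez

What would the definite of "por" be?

vepor

kit and fefdimzut both end in -t yet inflect differently (vekit, fefdimzutoth), so the final letter is not what conditions the rule; the number of vowels is.
"por" has 1 vowel. The stems with 1 vowel (rez → verez, kup → vekup, kit → vekit) add the prefix ve-.
The other pattern: stems with 3 vowels add -oth.
So por → vepor.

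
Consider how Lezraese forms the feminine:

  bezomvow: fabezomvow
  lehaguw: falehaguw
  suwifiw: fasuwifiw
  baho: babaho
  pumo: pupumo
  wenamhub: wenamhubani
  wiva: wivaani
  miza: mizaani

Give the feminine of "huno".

"huno" ends in -o. The stems ending in -o (baho → babaho, pumo → pupumo) repeat the first consonant+vowel as a prefix.
So huno → huhuno.

huhuno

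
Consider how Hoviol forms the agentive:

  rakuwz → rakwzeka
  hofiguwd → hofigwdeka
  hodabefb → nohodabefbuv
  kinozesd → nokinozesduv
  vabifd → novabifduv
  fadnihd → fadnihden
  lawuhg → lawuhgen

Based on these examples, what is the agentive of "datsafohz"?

datsafohzen

hofiguwd and kinozesd both end in -d yet inflect differently (hofigwdeka, nokinozesduv), so the final letter is not what conditions the rule; the second-to-last letter is.
"datsafohz" has second-to-last letter 'h'. The stems whose second-to-last letter is 'h' (fadnihd → fadnihden, lawuhg → lawuhgen) add -en.
The other patterns: stems whose second-to-last letter is 'w' delete the last vowel and add -eka; stems whose second-to-last letter is 'f' or 's' add no- … -uv around the stem.
So datsafohz → datsafohzen.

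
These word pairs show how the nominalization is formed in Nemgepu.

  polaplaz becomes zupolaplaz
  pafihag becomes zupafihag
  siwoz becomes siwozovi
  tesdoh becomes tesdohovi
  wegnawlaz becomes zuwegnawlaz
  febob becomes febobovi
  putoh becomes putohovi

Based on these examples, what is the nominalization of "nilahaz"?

siwoz and polaplaz both end in -z yet inflect differently (siwozovi, zupolaplaz), so the final letter is not what conditions the rule; the last vowel is.
"nilahaz" has last vowel 'a'. The stems whose last vowel is 'a' (polaplaz → zupolaplaz, wegnawlaz → zuwegnawlaz, pafihag → zupafihag) add the prefix zu-.
The other pattern: stems whose last vowel is 'o' add -ovi.
So nilahaz → zunilahaz.

zunilahaz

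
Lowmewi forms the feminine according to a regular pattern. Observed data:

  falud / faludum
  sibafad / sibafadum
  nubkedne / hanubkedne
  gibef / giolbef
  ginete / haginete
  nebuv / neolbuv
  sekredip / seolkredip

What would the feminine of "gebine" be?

hagebine

falud and nebuv both have last vowel 'u' yet inflect differently (faludum, neolbuv), so the last vowel is not what conditions the rule; the final letter is.
"gebine" ends in -e. The stems ending in -e (nubkedne → hanubkedne, ginete → haginete) add the prefix ha-.
The other patterns: stems ending in -d add -um; stems ending in -f, -p or -v insert -ol- after the first vowel.
So gebine → hagebine.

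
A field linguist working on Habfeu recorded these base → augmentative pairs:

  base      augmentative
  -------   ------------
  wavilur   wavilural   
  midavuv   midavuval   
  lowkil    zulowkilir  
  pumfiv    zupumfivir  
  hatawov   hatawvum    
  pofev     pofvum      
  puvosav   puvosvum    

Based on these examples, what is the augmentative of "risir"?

"risir" has last vowel 'i'. The stems whose last vowel is 'i' (lowkil → zulowkilir, pumfiv → zupumfivir) add zu- … -ir around the stem.
So risir → zurisirir.

zurisirir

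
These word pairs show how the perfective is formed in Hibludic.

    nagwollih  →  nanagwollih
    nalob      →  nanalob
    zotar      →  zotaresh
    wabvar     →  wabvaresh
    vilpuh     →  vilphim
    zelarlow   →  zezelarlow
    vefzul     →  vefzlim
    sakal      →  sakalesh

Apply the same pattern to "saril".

vefzul and sakal both end in -l yet inflect differently (vefzlim, sakalesh), so the final letter is not what conditions the rule; the last vowel is.
"saril" has last vowel 'i'. The one such stem in the data (nagwollih → nanagwollih) repeats the first consonant+vowel as a prefix (as do nalob, zelarlow), so the same rule applies.
The other patterns: stems whose last vowel is 'u' delete the last vowel and add -im; stems whose last vowel is 'a' add -esh.
So saril → sasaril.

sasaril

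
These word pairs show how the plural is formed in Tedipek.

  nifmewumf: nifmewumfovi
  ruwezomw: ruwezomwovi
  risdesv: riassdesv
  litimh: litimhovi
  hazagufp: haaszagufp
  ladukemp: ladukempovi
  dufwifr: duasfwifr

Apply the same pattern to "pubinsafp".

"pubinsafp" has second-to-last letter 'f'. The stems whose second-to-last letter is 'f' (dufwifr → duasfwifr, hazagufp → haaszagufp) insert -as- after the first vowel.
So pubinsafp → puasbinsafp.

puasbinsafp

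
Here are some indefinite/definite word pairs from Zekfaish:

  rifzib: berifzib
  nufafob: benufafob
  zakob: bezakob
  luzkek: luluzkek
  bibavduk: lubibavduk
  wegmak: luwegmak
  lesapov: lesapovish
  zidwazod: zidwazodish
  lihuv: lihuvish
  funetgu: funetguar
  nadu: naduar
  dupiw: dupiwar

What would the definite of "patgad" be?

nufafob and lesapov both have last vowel 'o' yet inflect differently (benufafob, lesapovish), so the last vowel is not what conditions the rule; the final letter is.
"patgad" ends in -d. The one such stem in the data (zidwazod → zidwazodish) adds -ish, so the same rule applies.
The other patterns: stems ending in -b add the prefix be-; stems ending in -k add the prefix lu-; stems ending in -u or -w add -ar.
So patgad → patgadish.

patgadish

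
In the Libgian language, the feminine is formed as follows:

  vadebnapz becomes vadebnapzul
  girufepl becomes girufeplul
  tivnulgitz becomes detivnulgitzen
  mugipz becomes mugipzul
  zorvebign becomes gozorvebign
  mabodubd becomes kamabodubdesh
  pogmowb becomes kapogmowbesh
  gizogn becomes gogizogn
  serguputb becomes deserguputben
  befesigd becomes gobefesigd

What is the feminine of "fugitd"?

vadebnapz and tivnulgitz both end in -z yet inflect differently (vadebnapzul, detivnulgitzen), so the final letter is not what conditions the rule; the second-to-last letter is.
"fugitd" has second-to-last letter 't'. The stems whose second-to-last letter is 't' (tivnulgitz → detivnulgitzen, serguputb → deserguputben) add de- … -en around the stem.
So fugitd → defugitden.

defugitden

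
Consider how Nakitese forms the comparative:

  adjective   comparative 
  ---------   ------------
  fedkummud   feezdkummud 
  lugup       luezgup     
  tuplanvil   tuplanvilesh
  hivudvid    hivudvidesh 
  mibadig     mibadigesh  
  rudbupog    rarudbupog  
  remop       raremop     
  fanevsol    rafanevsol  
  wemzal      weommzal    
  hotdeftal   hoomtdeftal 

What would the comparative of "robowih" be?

robowihesh

fedkummud and hivudvid both end in -d yet inflect differently (feezdkummud, hivudvidesh), so the final letter is not what conditions the rule; the last vowel is.
"robowih" has last vowel 'i'. The stems whose last vowel is 'i' (tuplanvil → tuplanvilesh, hivudvid → hivudvidesh, mibadig → mibadigesh) add -esh.
The other patterns: stems whose last vowel is 'u' insert -ez- after the first vowel; stems whose last vowel is 'o' add the prefix ra-; stems whose last vowel is 'a' insert -om- after the first vowel.
So robowih → robowihesh.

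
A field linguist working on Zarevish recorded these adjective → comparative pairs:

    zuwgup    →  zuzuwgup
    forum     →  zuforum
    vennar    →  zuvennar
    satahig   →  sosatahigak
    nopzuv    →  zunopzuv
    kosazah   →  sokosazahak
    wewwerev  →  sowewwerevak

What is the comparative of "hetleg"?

zuhetleg

wewwerev and nopzuv both end in -v yet inflect differently (sowewwerevak, zunopzuv), so the final letter is not what conditions the rule; the number of vowels is.
"hetleg" has 2 vowels. The stems with 2 vowels (zuwgup → zuzuwgup, vennar → zuvennar, nopzuv → zunopzuv) add the prefix zu-.
The other pattern: stems with 3 vowels add so- … -ak around the stem.
So hetleg → zuhetleg.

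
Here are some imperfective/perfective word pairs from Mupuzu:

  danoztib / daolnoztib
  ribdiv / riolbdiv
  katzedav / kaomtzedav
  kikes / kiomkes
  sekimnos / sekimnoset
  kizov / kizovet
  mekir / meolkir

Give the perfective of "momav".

kizov and ribdiv both end in -v yet inflect differently (kizovet, riolbdiv), so the final letter is not what conditions the rule; the last vowel is.
"momav" has last vowel 'a'. The one such stem in the data (katzedav → kaomtzedav) inserts -om- after the first vowel (as does kikes), so the same rule applies.
So momav → moommav.

moommav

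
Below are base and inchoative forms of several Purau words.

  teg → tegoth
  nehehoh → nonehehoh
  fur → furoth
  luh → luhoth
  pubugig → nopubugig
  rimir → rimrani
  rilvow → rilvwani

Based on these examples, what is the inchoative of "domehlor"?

fur and rimir both end in -r yet inflect differently (furoth, rimrani), so the final letter is not what conditions the rule; the number of vowels is.
"domehlor" has 3 vowels. The stems with 3 vowels (pubugig → nopubugig, nehehoh → nonehehoh) add the prefix no-.
So domehlor → nodomehlor.

nodomehlor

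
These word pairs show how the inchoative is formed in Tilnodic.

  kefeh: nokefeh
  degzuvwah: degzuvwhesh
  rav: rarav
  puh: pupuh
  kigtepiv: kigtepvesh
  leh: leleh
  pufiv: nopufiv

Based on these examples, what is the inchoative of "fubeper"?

leh and kefeh both end in -h yet inflect differently (leleh, nokefeh), so the final letter is not what conditions the rule; the number of vowels is.
"fubeper" has 3 vowels. The stems with 3 vowels (degzuvwah → degzuvwhesh, kigtepiv → kigtepvesh) delete the last vowel and add -esh.
The other patterns: stems with 1 vowel repeat the first consonant+vowel as a prefix; stems with 2 vowels add the prefix no-.
So fubeper → fubepresh.

fubepresh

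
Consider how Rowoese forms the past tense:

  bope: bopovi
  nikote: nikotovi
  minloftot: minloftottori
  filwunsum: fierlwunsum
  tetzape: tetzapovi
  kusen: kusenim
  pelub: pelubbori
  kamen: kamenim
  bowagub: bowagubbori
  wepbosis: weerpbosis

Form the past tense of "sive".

sivovi

"sive" ends in -e. The stems ending in -e (nikote → nikotovi, bope → bopovi, tetzape → tetzapovi) drop the final letter and add -ovi.
So sive → sivovi.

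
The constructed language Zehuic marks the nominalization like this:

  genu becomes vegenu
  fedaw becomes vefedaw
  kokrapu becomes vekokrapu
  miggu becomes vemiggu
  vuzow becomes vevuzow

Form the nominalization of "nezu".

Every pair shown (genu → vegenu, fedaw → vefedaw, kokrapu → vekokrapu, …) follows the same rule: add the prefix ve-.
So nezu → venezu.

venezu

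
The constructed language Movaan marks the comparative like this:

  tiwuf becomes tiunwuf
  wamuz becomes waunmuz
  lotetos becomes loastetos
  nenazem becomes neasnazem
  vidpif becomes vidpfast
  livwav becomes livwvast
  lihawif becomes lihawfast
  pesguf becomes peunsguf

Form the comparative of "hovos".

hoasvos

"hovos" has last vowel 'o'. The one such stem in the data (lotetos → loastetos) inserts -as- after the first vowel (as does nenazem), so the same rule applies.
So hovos → hoasvos.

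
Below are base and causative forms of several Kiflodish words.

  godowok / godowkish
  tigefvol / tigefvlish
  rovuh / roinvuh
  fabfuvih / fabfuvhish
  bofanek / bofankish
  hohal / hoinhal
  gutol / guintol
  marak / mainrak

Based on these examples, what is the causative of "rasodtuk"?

marak and bofanek both end in -k yet inflect differently (mainrak, bofankish), so the final letter is not what conditions the rule; the number of vowels is.
"rasodtuk" has 3 vowels. The stems with 3 vowels (bofanek → bofankish, fabfuvih → fabfuvhish, tigefvol → tigefvlish) delete the last vowel and add -ish.
So rasodtuk → rasodtkish.

rasodtkish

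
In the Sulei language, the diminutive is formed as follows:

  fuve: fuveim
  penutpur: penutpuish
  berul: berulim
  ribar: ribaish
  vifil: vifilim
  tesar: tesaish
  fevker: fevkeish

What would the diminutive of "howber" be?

howbeish

penutpur and berul both have last vowel 'u' yet inflect differently (penutpuish, berulim), so the last vowel is not what conditions the rule; the final letter is.
"howber" ends in -r. The stems ending in -r (ribar → ribaish, fevker → fevkeish, tesar → tesaish) drop the final letter and add -ish.
The other pattern: stems ending in -e or -l add -im.
So howber → howbeish.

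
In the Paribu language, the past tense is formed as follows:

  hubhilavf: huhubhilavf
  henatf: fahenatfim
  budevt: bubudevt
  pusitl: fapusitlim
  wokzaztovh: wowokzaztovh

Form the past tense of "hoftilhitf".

fahoftilhitfim

"hoftilhitf" has second-to-last letter 't'. The stems whose second-to-last letter is 't' (henatf → fahenatfim, pusitl → fapusitlim) add fa- … -im around the stem.
The other pattern: stems whose second-to-last letter is 'v' repeat the first consonant+vowel as a prefix.
So hoftilhitf → fahoftilhitfim.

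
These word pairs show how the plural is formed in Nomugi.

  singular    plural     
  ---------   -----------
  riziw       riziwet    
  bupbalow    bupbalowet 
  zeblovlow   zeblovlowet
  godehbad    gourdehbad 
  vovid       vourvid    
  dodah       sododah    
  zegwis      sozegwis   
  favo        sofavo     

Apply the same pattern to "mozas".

somozas

riziw and vovid both have last vowel 'i' yet inflect differently (riziwet, vourvid), so the last vowel is not what conditions the rule; the final letter is.
"mozas" ends in -s. The one such stem in the data (zegwis → sozegwis) adds the prefix so-, so the same rule applies.
The other patterns: stems ending in -w add -et; stems ending in -d insert -ur- after the first vowel.
So mozas → somozas.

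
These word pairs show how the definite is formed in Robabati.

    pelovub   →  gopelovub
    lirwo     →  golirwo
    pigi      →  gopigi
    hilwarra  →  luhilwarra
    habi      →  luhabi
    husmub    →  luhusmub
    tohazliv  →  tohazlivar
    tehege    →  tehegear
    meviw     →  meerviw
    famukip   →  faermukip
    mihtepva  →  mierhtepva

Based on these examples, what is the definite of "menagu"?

meernagu

pigi and habi both end in -i yet inflect differently (gopigi, luhabi), so the final letter is not what conditions the rule; the first letter is.
"menagu" begins with m-. The stems beginning with m- (meviw → meerviw, mihtepva → mierhtepva) insert -er- after the first vowel.
So menagu → meernagu.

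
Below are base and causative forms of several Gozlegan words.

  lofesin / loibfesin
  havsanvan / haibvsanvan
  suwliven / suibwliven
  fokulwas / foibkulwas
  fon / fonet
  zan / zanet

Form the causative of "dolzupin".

lofesin and fon both end in -n yet inflect differently (loibfesin, fonet), so the final letter is not what conditions the rule; the number of vowels is.
"dolzupin" has 3 vowels. The stems with 3 vowels (lofesin → loibfesin, havsanvan → haibvsanvan, suwliven → suibwliven) insert -ib- after the first vowel.
So dolzupin → doiblzupin.

doiblzupin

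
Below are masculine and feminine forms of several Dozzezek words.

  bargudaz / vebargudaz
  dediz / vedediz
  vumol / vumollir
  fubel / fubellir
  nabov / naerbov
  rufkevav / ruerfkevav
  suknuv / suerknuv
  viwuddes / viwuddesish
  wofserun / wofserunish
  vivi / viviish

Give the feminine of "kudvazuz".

vumol and nabov both have last vowel 'o' yet inflect differently (vumollir, naerbov), so the last vowel is not what conditions the rule; the final letter is.
"kudvazuz" ends in -z. The stems ending in -z (bargudaz → vebargudaz, dediz → vedediz) add the prefix ve-.
The other patterns: stems ending in -l double the final consonant and add -ir; stems ending in -v insert -er- after the first vowel; stems ending in -i, -n or -s add -ish.
So kudvazuz → vekudvazuz.

vekudvazuz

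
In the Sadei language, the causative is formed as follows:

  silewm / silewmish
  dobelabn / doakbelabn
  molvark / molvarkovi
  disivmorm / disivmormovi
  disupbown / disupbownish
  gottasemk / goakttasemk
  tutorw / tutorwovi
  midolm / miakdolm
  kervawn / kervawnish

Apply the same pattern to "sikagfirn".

disivmorm and silewm both end in -m yet inflect differently (disivmormovi, silewmish), so the final letter is not what conditions the rule; the second-to-last letter is.
"sikagfirn" has second-to-last letter 'r'. The stems whose second-to-last letter is 'r' (tutorw → tutorwovi, molvark → molvarkovi, disivmorm → disivmormovi) add -ovi.
So sikagfirn → sikagfirnovi.

sikagfirnovi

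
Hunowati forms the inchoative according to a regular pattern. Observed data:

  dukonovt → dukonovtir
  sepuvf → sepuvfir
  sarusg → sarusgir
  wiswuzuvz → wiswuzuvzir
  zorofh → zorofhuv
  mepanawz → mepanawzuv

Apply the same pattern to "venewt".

venewtuv

wiswuzuvz and mepanawz both end in -z yet inflect differently (wiswuzuvzir, mepanawzuv), so the final letter is not what conditions the rule; the second-to-last letter is.
"venewt" has second-to-last letter 'w'. The one such stem in the data (mepanawz → mepanawzuv) adds -uv, so the same rule applies.
The other pattern: stems whose second-to-last letter is 's' or 'v' add -ir.
So venewt → venewtuv.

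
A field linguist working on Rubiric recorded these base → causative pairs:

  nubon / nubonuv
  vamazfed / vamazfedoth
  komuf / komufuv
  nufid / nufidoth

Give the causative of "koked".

kokedoth

nufid and nubon both begin with n- yet inflect differently (nufidoth, nubonuv), so the first letter is not what conditions the rule; the final letter is.
"koked" ends in -d. The stems ending in -d (nufid → nufidoth, vamazfed → vamazfedoth) add -oth.
So koked → kokedoth.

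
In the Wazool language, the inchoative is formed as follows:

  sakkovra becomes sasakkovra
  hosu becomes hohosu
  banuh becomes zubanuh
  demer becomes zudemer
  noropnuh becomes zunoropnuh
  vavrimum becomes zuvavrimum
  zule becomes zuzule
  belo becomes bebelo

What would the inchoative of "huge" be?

banuh and hosu both have last vowel 'u' yet inflect differently (zubanuh, hohosu), so the last vowel is not what conditions the rule; whether the stem ends in a vowel or a consonant is.
"huge" ends in a vowel. The stems ending in a vowel (hosu → hohosu, belo → bebelo, zule → zuzule) repeat the first consonant+vowel as a prefix.
So huge → huhuge.

huhuge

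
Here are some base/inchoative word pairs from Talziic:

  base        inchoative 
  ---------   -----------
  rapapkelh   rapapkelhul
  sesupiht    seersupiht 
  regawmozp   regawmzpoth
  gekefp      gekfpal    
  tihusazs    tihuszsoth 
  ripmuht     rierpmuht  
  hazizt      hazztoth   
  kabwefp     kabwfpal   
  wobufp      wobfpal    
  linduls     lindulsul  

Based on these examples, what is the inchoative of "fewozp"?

gekefp and regawmozp both end in -p yet inflect differently (gekfpal, regawmzpoth), so the final letter is not what conditions the rule; the second-to-last letter is.
"fewozp" has second-to-last letter 'z'. The stems whose second-to-last letter is 'z' (regawmozp → regawmzpoth, tihusazs → tihuszsoth, hazizt → hazztoth) delete the last vowel and add -oth.
So fewozp → fewzpoth.

fewzpoth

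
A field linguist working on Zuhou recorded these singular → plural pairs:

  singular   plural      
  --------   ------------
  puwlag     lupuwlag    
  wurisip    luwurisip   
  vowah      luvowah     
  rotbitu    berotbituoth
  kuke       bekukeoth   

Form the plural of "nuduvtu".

wurisip and rotbitu both have 3 vowels yet inflect differently (luwurisip, berotbituoth), so the number of vowels is not what conditions the rule; whether the stem ends in a vowel or a consonant is.
"nuduvtu" ends in a vowel. The stems ending in a vowel (rotbitu → berotbituoth, kuke → bekukeoth) add be- … -oth around the stem.
The other pattern: stems ending in a consonant add the prefix lu-.
So nuduvtu → benuduvtuoth.

benuduvtuoth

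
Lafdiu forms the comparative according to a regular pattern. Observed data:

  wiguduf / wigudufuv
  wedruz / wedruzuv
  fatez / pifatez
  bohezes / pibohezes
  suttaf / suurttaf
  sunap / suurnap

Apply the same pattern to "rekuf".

wedruz and fatez both end in -z yet inflect differently (wedruzuv, pifatez), so the final letter is not what conditions the rule; the last vowel is.
"rekuf" has last vowel 'u'. The stems whose last vowel is 'u' (wiguduf → wigudufuv, wedruz → wedruzuv) add -uv.
So rekuf → rekufuv.

rekufuv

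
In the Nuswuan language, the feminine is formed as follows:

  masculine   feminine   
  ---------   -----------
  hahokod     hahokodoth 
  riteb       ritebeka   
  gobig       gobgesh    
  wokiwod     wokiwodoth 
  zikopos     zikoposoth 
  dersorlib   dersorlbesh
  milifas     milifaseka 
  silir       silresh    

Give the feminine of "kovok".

dersorlib and riteb both end in -b yet inflect differently (dersorlbesh, ritebeka), so the final letter is not what conditions the rule; the last vowel is.
"kovok" has last vowel 'o'. The stems whose last vowel is 'o' (zikopos → zikoposoth, hahokod → hahokodoth, wokiwod → wokiwodoth) add -oth.
The other patterns: stems whose last vowel is 'i' delete the last vowel and add -esh; stems whose last vowel is 'a' or 'e' add -eka.
So kovok → kovokoth.

kovokoth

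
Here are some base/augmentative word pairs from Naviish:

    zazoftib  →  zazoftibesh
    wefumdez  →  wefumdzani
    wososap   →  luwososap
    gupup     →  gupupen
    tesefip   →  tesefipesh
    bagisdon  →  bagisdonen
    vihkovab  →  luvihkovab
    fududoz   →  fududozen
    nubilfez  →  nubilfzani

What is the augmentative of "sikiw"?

wososap and gupup both end in -p yet inflect differently (luwososap, gupupen), so the final letter is not what conditions the rule; the last vowel is.
"sikiw" has last vowel 'i'. The stems whose last vowel is 'i' (tesefip → tesefipesh, zazoftib → zazoftibesh) add -esh.
The other patterns: stems whose last vowel is 'a' add the prefix lu-; stems whose last vowel is 'o' or 'u' add -en; stems whose last vowel is 'e' delete the last vowel and add -ani.
So sikiw → sikiwesh.

sikiwesh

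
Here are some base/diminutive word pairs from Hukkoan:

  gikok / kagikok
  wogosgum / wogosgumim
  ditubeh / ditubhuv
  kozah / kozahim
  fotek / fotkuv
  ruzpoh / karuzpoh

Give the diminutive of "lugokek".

ditubeh and ruzpoh both end in -h yet inflect differently (ditubhuv, karuzpoh), so the final letter is not what conditions the rule; the last vowel is.
"lugokek" has last vowel 'e'. The stems whose last vowel is 'e' (fotek → fotkuv, ditubeh → ditubhuv) delete the last vowel and add -uv.
The other patterns: stems whose last vowel is 'o' add the prefix ka-; stems whose last vowel is 'a' or 'u' add -im.
So lugokek → lugokkuv.

lugokkuv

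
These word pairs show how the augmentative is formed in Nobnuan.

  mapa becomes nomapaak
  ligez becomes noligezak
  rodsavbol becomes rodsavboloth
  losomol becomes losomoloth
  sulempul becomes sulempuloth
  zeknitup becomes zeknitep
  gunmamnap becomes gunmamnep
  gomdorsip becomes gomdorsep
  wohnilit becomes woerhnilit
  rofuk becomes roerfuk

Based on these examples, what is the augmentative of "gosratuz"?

sulempul and zeknitup both have last vowel 'u' yet inflect differently (sulempuloth, zeknitep), so the last vowel is not what conditions the rule; the final letter is.
"gosratuz" ends in -z. The one such stem in the data (ligez → noligezak) adds no- … -ak around the stem, so the same rule applies.
The other patterns: stems ending in -l add -oth; stems ending in -p change the last vowel to 'e'; stems ending in -k or -t insert -er- after the first vowel.
So gosratuz → nogosratuzak.

nogosratuzak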